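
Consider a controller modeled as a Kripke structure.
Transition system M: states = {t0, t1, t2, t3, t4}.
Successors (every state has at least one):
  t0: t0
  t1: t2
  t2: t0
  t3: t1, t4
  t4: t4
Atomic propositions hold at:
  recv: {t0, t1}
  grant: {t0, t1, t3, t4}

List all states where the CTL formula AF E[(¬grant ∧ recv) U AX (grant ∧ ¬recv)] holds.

{t4}

Sat(¬grant) = {t2}
Sat(¬grant ∧ recv) = ∅
Sat(¬recv) = {t2, t3, t4}
Sat(grant ∧ ¬recv) = {t3, t4}
Sat(AX (grant ∧ ¬recv)) = {s : every successor in {t3, t4}} = {t4}
E[(¬grant ∧ recv) U AX (grant ∧ ¬recv)]: least fixpoint, start Z0 = Sat(AX (grant ∧ ¬recv)) = {t4}, add states in Sat(¬grant ∧ recv) with some successor in Z. Already a fixed point.
Sat(E[(¬grant ∧ recv) U AX (grant ∧ ¬recv)]) = {t4}
AF E[(¬grant ∧ recv) U AX (grant ∧ ¬recv)]: least fixpoint, start Z0 = {t4}, add states with every successor in Z. Already a fixed point.
Sat(AF E[(¬grant ∧ recv) U AX (grant ∧ ¬recv)]) = {t4}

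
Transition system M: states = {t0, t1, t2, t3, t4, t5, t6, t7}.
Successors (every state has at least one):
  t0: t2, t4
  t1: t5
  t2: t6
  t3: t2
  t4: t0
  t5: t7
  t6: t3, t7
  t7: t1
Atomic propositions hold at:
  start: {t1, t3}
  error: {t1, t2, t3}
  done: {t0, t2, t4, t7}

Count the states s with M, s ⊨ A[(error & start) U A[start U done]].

Sat(error & start) = {t1, t3}
A[start U done]: least fixpoint, start Z0 = Sat(done) = {t0, t2, t4, t7}, add states in Sat(start) with every successor in Z. Z1 = {t0, t2, t3, t4, t7}; fixed.
Sat(A[start U done]) = {t0, t2, t3, t4, t7}
A[(error & start) U A[start U done]]: least fixpoint, start Z0 = Sat(A[start U done]) = {t0, t2, t3, t4, t7}, add states in Sat(error & start) with every successor in Z. Already a fixed point.
Sat(A[(error & start) U A[start U done]]) = {t0, t2, t3, t4, t7}
|Sat(A[(error & start) U A[start U done]])| = |{t0, t2, t3, t4, t7}| = 5.

5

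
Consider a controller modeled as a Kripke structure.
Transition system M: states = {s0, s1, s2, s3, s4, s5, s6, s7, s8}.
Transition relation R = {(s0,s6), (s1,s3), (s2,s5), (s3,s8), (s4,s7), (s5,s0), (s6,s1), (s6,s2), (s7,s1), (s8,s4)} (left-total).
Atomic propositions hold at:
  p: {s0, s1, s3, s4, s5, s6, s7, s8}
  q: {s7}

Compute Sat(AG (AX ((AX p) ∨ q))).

{s1, s3, s4, s7, s8}

Sat(AX p) = {s : every successor in {s0, s1, s3, s4, s5, s6, s7, s8}} = {s0, s1, s2, s3, s4, s5, s7, s8}
Sat((AX p) ∨ q) = {s0, s1, s2, s3, s4, s5, s7, s8}
Sat(AX ((AX p) ∨ q)) = {s : every successor in {s0, s1, s2, s3, s4, s5, s7, s8}} = {s1, s2, s3, s4, s5, s6, s7, s8}
AG (AX ((AX p) ∨ q)): greatest fixpoint, start Z0 = {s1, s2, s3, s4, s5, s6, s7, s8}, keep only states in Sat with every successor in Z. Z1 = {s1, s2, s3, s4, s6, s7, s8}; Z2 = {s1, s3, s4, s6, s7, s8}; Z3 = {s1, s3, s4, s7, s8}; fixed.
Sat(AG (AX ((AX p) ∨ q))) = {s1, s3, s4, s7, s8}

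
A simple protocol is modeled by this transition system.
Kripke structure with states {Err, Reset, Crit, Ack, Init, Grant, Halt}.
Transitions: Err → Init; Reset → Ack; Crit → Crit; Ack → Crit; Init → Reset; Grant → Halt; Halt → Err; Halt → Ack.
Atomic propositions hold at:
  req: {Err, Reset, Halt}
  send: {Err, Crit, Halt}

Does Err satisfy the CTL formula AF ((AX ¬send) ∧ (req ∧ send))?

Yes

Sat(¬send) = {Reset, Ack, Init, Grant}
Sat(AX ¬send) = {s : every successor in {Reset, Ack, Init, Grant}} = {Err, Reset, Init}
Sat(req ∧ send) = {Err, Halt}
Sat((AX ¬send) ∧ (req ∧ send)) = {Err}
AF ((AX ¬send) ∧ (req ∧ send)): least fixpoint, start Z0 = {Err}, add states with every successor in Z. Already a fixed point.
Sat(AF ((AX ¬send) ∧ (req ∧ send))) = {Err}
Err ∈ Sat(AF ((AX ¬send) ∧ (req ∧ send))) = {Err}, so the formula holds at Err.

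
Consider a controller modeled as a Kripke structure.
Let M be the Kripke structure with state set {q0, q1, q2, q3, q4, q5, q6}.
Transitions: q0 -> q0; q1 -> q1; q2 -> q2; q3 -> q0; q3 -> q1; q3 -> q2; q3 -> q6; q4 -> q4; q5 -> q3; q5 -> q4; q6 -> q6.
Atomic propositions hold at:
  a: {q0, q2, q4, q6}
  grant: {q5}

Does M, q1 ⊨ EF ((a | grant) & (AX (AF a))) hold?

Sat(a | grant) = {q0, q2, q4, q5, q6}
AF a: least fixpoint, start Z0 = {q0, q2, q4, q6}, add states with every successor in Z. Already a fixed point.
Sat(AF a) = {q0, q2, q4, q6}
Sat(AX (AF a)) = {s : every successor in {q0, q2, q4, q6}} = {q0, q2, q4, q6}
Sat((a | grant) & (AX (AF a))) = {q0, q2, q4, q6}
EF ((a | grant) & (AX (AF a))): least fixpoint, start Z0 = {q0, q2, q4, q6}, add states with some successor in Z. Z1 = {q0, q2, q3, q4, q5, q6}; fixed.
Sat(EF ((a | grant) & (AX (AF a)))) = {q0, q2, q3, q4, q5, q6}
q1 ∉ Sat(EF ((a | grant) & (AX (AF a)))) = {q0, q2, q3, q4, q5, q6}, so the formula does not hold at q1.

No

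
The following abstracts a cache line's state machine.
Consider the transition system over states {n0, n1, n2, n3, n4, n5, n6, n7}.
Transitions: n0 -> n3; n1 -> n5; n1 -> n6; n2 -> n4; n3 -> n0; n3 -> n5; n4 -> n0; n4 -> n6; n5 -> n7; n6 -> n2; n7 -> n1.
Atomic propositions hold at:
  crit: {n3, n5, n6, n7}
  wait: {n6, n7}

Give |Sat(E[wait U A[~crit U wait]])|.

2

Sat(~crit) = {n0, n1, n2, n4}
A[~crit U wait]: least fixpoint, start Z0 = Sat(wait) = {n6, n7}, add states in Sat(~crit) with every successor in Z. Already a fixed point.
Sat(A[~crit U wait]) = {n6, n7}
E[wait U A[~crit U wait]]: least fixpoint, start Z0 = Sat(A[~crit U wait]) = {n6, n7}, add states in Sat(wait) with some successor in Z. Already a fixed point.
Sat(E[wait U A[~crit U wait]]) = {n6, n7}
|Sat(E[wait U A[~crit U wait]])| = |{n6, n7}| = 2.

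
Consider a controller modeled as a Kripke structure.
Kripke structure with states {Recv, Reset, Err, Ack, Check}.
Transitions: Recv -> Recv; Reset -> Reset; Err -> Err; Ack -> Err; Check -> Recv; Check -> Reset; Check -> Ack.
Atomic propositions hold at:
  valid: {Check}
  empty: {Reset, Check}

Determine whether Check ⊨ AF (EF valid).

Yes

EF valid: least fixpoint, start Z0 = {Check}, add states with some successor in Z. Already a fixed point.
Sat(EF valid) = {Check}
AF (EF valid): least fixpoint, start Z0 = {Check}, add states with every successor in Z. Already a fixed point.
Sat(AF (EF valid)) = {Check}
Check ∈ Sat(AF (EF valid)) = {Check}, so the formula holds at Check.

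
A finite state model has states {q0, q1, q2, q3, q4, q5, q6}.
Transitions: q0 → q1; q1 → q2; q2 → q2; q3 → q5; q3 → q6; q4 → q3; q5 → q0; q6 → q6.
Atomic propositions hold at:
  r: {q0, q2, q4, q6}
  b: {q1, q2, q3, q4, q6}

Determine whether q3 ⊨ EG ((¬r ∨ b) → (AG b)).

Sat(¬r) = {q1, q3, q5}
Sat(¬r ∨ b) = {q1, q2, q3, q4, q5, q6}
AG b: greatest fixpoint, start Z0 = {q1, q2, q3, q4, q6}, keep only states in Sat with every successor in Z. Z1 = {q1, q2, q4, q6}; Z2 = {q1, q2, q6}; fixed.
Sat(AG b) = {q1, q2, q6}
Sat((¬r ∨ b) → (AG b)) = {q0, q1, q2, q6}
EG ((¬r ∨ b) → (AG b)): greatest fixpoint, start Z0 = {q0, q1, q2, q6}, keep only states in Sat with some successor in Z. Already a fixed point.
Sat(EG ((¬r ∨ b) → (AG b))) = {q0, q1, q2, q6}
q3 ∉ Sat(EG ((¬r ∨ b) → (AG b))) = {q0, q1, q2, q6}, so the formula does not hold at q3.

No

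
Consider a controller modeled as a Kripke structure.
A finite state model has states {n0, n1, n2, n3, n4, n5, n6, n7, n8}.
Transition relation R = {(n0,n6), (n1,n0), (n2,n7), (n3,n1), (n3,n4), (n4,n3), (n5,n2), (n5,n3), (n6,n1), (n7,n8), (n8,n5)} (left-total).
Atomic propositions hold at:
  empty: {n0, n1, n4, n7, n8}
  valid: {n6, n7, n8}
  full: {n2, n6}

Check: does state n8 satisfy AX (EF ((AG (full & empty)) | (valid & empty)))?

Sat(full & empty) = ∅
AG (full & empty): greatest fixpoint, start Z0 = ∅, keep only states in Sat with every successor in Z. Already a fixed point.
Sat(AG (full & empty)) = ∅
Sat(valid & empty) = {n7, n8}
Sat((AG (full & empty)) | (valid & empty)) = {n7, n8}
EF ((AG (full & empty)) | (valid & empty)): least fixpoint, start Z0 = {n7, n8}, add states with some successor in Z. Z1 = {n2, n7, n8}; Z2 = {n2, n5, n7, n8}; fixed.
Sat(EF ((AG (full & empty)) | (valid & empty))) = {n2, n5, n7, n8}
Sat(AX (EF ((AG (full & empty)) | (valid & empty)))) = {s : every successor in {n2, n5, n7, n8}} = {n2, n7, n8}
n8 ∈ Sat(AX (EF ((AG (full & empty)) | (valid & empty)))) = {n2, n7, n8}, so the formula holds at n8.

Yes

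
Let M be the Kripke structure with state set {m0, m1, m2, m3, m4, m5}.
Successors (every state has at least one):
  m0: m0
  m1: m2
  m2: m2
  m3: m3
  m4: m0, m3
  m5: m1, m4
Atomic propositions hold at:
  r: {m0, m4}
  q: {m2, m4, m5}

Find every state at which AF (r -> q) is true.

Sat(r -> q) = {m1, m2, m3, m4, m5}
AF (r -> q): least fixpoint, start Z0 = {m1, m2, m3, m4, m5}, add states with every successor in Z. Already a fixed point.
Sat(AF (r -> q)) = {m1, m2, m3, m4, m5}

{m1, m2, m3, m4, m5}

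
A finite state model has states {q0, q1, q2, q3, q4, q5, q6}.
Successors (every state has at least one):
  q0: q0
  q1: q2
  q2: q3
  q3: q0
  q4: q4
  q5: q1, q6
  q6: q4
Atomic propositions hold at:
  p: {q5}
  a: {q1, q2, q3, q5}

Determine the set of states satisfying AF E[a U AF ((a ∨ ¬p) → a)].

{q1, q2, q3, q5}

Sat(¬p) = {q0, q1, q2, q3, q4, q6}
Sat(a ∨ ¬p) = {q0, q1, q2, q3, q4, q5, q6}
Sat((a ∨ ¬p) → a) = {q1, q2, q3, q5}
AF ((a ∨ ¬p) → a): least fixpoint, start Z0 = {q1, q2, q3, q5}, add states with every successor in Z. Already a fixed point.
Sat(AF ((a ∨ ¬p) → a)) = {q1, q2, q3, q5}
E[a U AF ((a ∨ ¬p) → a)]: least fixpoint, start Z0 = Sat(AF ((a ∨ ¬p) → a)) = {q1, q2, q3, q5}, add states in Sat(a) with some successor in Z. Already a fixed point.
Sat(E[a U AF ((a ∨ ¬p) → a)]) = {q1, q2, q3, q5}
AF E[a U AF ((a ∨ ¬p) → a)]: least fixpoint, start Z0 = {q1, q2, q3, q5}, add states with every successor in Z. Already a fixed point.
Sat(AF E[a U AF ((a ∨ ¬p) → a)]) = {q1, q2, q3, q5}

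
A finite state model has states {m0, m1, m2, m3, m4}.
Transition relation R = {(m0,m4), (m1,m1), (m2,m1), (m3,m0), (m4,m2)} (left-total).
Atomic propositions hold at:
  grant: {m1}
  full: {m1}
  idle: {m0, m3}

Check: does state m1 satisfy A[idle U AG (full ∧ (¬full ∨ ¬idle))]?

Sat(¬full) = {m0, m2, m3, m4}
Sat(¬idle) = {m1, m2, m4}
Sat(¬full ∨ ¬idle) = {m0, m1, m2, m3, m4}
Sat(full ∧ (¬full ∨ ¬idle)) = {m1}
AG (full ∧ (¬full ∨ ¬idle)): greatest fixpoint, start Z0 = {m1}, keep only states in Sat with every successor in Z. Already a fixed point.
Sat(AG (full ∧ (¬full ∨ ¬idle))) = {m1}
A[idle U AG (full ∧ (¬full ∨ ¬idle))]: least fixpoint, start Z0 = Sat(AG (full ∧ (¬full ∨ ¬idle))) = {m1}, add states in Sat(idle) with every successor in Z. Already a fixed point.
Sat(A[idle U AG (full ∧ (¬full ∨ ¬idle))]) = {m1}
m1 ∈ Sat(A[idle U AG (full ∧ (¬full ∨ ¬idle))]) = {m1}, so the formula holds at m1.

Yes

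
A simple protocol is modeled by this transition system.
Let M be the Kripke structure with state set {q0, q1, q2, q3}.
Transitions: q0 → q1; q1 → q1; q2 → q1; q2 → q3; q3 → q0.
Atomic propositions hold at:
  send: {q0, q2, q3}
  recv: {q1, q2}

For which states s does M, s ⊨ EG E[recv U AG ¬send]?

{q1, q2}

Sat(¬send) = {q1}
AG ¬send: greatest fixpoint, start Z0 = {q1}, keep only states in Sat with every successor in Z. Already a fixed point.
Sat(AG ¬send) = {q1}
E[recv U AG ¬send]: least fixpoint, start Z0 = Sat(AG ¬send) = {q1}, add states in Sat(recv) with some successor in Z. Z1 = {q1, q2}; fixed.
Sat(E[recv U AG ¬send]) = {q1, q2}
EG E[recv U AG ¬send]: greatest fixpoint, start Z0 = {q1, q2}, keep only states in Sat with some successor in Z. Already a fixed point.
Sat(EG E[recv U AG ¬send]) = {q1, q2}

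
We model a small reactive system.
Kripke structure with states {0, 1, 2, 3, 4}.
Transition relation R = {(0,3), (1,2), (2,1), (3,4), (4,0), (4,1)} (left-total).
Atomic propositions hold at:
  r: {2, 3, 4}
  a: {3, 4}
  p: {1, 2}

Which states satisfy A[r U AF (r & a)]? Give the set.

Sat(r & a) = {3, 4}
AF (r & a): least fixpoint, start Z0 = {3, 4}, add states with every successor in Z. Z1 = {0, 3, 4}; fixed.
Sat(AF (r & a)) = {0, 3, 4}
A[r U AF (r & a)]: least fixpoint, start Z0 = Sat(AF (r & a)) = {0, 3, 4}, add states in Sat(r) with every successor in Z. Already a fixed point.
Sat(A[r U AF (r & a)]) = {0, 3, 4}

{0, 3, 4}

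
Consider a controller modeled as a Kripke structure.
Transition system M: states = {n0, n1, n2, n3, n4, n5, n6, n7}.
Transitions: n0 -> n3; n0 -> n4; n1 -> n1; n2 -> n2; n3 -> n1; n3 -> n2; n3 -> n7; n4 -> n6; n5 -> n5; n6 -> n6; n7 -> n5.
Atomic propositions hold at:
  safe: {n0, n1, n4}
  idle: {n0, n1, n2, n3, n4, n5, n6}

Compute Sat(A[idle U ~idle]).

Sat(~idle) = {n7}
A[idle U ~idle]: least fixpoint, start Z0 = Sat(~idle) = {n7}, add states in Sat(idle) with every successor in Z. Already a fixed point.
Sat(A[idle U ~idle]) = {n7}

{n7}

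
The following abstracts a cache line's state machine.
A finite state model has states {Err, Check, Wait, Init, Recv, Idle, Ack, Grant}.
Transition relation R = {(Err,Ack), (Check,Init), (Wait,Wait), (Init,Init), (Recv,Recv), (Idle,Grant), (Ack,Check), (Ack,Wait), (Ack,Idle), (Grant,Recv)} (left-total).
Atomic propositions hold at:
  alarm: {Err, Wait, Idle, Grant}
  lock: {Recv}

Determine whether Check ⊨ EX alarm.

No

Sat(EX alarm) = {s : some successor in {Err, Wait, Idle, Grant}} = {Wait, Idle, Ack}
Check ∉ Sat(EX alarm) = {Wait, Idle, Ack}, so the formula does not hold at Check.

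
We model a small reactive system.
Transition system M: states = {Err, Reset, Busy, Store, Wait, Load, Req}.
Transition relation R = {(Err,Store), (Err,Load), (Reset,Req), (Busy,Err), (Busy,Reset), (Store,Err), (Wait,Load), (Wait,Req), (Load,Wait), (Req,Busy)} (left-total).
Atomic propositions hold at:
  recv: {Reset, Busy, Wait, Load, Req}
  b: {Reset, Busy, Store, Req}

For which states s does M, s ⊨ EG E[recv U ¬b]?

Sat(¬b) = {Err, Wait, Load}
E[recv U ¬b]: least fixpoint, start Z0 = Sat(¬b) = {Err, Wait, Load}, add states in Sat(recv) with some successor in Z. Z1 = {Err, Busy, Wait, Load}; Z2 = {Err, Busy, Wait, Load, Req}; Z3 = {Err, Reset, Busy, Wait, Load, Req}; fixed.
Sat(E[recv U ¬b]) = {Err, Reset, Busy, Wait, Load, Req}
EG E[recv U ¬b]: greatest fixpoint, start Z0 = {Err, Reset, Busy, Wait, Load, Req}, keep only states in Sat with some successor in Z. Already a fixed point.
Sat(EG E[recv U ¬b]) = {Err, Reset, Busy, Wait, Load, Req}

{Err, Reset, Busy, Wait, Load, Req}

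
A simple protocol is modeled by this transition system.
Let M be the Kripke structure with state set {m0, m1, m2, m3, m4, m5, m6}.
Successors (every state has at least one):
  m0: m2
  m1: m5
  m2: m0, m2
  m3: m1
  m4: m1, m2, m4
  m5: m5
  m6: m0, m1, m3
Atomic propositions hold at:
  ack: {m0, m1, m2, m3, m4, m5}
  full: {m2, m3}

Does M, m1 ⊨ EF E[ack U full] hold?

E[ack U full]: least fixpoint, start Z0 = Sat(full) = {m2, m3}, add states in Sat(ack) with some successor in Z. Z1 = {m0, m2, m3, m4}; fixed.
Sat(E[ack U full]) = {m0, m2, m3, m4}
EF E[ack U full]: least fixpoint, start Z0 = {m0, m2, m3, m4}, add states with some successor in Z. Z1 = {m0, m2, m3, m4, m6}; fixed.
Sat(EF E[ack U full]) = {m0, m2, m3, m4, m6}
m1 ∉ Sat(EF E[ack U full]) = {m0, m2, m3, m4, m6}, so the formula does not hold at m1.

No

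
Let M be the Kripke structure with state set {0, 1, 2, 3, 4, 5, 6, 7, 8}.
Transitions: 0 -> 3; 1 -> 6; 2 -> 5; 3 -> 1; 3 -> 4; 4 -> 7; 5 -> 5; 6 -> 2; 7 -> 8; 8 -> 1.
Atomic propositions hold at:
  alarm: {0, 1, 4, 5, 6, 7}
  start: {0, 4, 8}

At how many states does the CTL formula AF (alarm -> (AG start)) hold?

AG start: greatest fixpoint, start Z0 = {0, 4, 8}, keep only states in Sat with every successor in Z. Z1 = ∅; fixed.
Sat(AG start) = ∅
Sat(alarm -> (AG start)) = {2, 3, 8}
AF (alarm -> (AG start)): least fixpoint, start Z0 = {2, 3, 8}, add states with every successor in Z. Z1 = {0, 2, 3, 6, 7, 8}; Z2 = {0, 1, 2, 3, 4, 6, 7, 8}; fixed.
Sat(AF (alarm -> (AG start))) = {0, 1, 2, 3, 4, 6, 7, 8}
|Sat(AF (alarm -> (AG start)))| = |{0, 1, 2, 3, 4, 6, 7, 8}| = 8.

8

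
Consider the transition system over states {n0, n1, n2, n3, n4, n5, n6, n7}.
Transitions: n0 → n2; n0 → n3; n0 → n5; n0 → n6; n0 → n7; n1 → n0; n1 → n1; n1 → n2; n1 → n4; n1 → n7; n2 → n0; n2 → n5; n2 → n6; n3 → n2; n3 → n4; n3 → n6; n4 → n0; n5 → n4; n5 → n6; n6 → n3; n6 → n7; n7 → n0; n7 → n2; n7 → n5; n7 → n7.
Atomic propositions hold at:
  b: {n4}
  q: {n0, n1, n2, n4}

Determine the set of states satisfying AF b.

{n4}

AF b: least fixpoint, start Z0 = {n4}, add states with every successor in Z. Already a fixed point.
Sat(AF b) = {n4}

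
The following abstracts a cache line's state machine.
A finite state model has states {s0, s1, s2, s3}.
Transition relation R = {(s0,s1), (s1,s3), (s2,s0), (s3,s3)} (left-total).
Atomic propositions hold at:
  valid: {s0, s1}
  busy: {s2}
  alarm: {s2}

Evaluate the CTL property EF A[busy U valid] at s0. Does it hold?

A[busy U valid]: least fixpoint, start Z0 = Sat(valid) = {s0, s1}, add states in Sat(busy) with every successor in Z. Z1 = {s0, s1, s2}; fixed.
Sat(A[busy U valid]) = {s0, s1, s2}
EF A[busy U valid]: least fixpoint, start Z0 = {s0, s1, s2}, add states with some successor in Z. Already a fixed point.
Sat(EF A[busy U valid]) = {s0, s1, s2}
s0 ∈ Sat(EF A[busy U valid]) = {s0, s1, s2}, so the formula holds at s0.

Yes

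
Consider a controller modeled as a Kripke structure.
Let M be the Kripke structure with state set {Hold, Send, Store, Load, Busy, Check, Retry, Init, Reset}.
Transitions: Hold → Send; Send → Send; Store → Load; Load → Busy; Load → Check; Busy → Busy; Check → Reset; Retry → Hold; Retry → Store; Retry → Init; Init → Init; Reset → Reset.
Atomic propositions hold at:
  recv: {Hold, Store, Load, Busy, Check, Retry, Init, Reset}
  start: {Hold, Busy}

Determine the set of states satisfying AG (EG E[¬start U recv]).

{Store, Load, Busy, Check, Init, Reset}

Sat(¬start) = {Send, Store, Load, Check, Retry, Init, Reset}
E[¬start U recv]: least fixpoint, start Z0 = Sat(recv) = {Hold, Store, Load, Busy, Check, Retry, Init, Reset}, add states in Sat(¬start) with some successor in Z. Already a fixed point.
Sat(E[¬start U recv]) = {Hold, Store, Load, Busy, Check, Retry, Init, Reset}
EG E[¬start U recv]: greatest fixpoint, start Z0 = {Hold, Store, Load, Busy, Check, Retry, Init, Reset}, keep only states in Sat with some successor in Z. Z1 = {Store, Load, Busy, Check, Retry, Init, Reset}; fixed.
Sat(EG E[¬start U recv]) = {Store, Load, Busy, Check, Retry, Init, Reset}
AG (EG E[¬start U recv]): greatest fixpoint, start Z0 = {Store, Load, Busy, Check, Retry, Init, Reset}, keep only states in Sat with every successor in Z. Z1 = {Store, Load, Busy, Check, Init, Reset}; fixed.
Sat(AG (EG E[¬start U recv])) = {Store, Load, Busy, Check, Init, Reset}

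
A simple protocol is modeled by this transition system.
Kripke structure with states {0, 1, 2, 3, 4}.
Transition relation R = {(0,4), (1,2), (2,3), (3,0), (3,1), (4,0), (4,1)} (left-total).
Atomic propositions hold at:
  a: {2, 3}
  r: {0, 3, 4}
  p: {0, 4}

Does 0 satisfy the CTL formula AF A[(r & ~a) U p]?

Yes

Sat(~a) = {0, 1, 4}
Sat(r & ~a) = {0, 4}
A[(r & ~a) U p]: least fixpoint, start Z0 = Sat(p) = {0, 4}, add states in Sat(r & ~a) with every successor in Z. Already a fixed point.
Sat(A[(r & ~a) U p]) = {0, 4}
AF A[(r & ~a) U p]: least fixpoint, start Z0 = {0, 4}, add states with every successor in Z. Already a fixed point.
Sat(AF A[(r & ~a) U p]) = {0, 4}
0 ∈ Sat(AF A[(r & ~a) U p]) = {0, 4}, so the formula holds at 0.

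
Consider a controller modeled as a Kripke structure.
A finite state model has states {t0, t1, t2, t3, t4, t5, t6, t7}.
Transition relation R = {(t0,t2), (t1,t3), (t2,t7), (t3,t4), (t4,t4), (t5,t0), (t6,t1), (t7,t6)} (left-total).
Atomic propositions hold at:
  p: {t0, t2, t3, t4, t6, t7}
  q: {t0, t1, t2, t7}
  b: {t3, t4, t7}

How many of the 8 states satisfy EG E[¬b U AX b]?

4

Sat(¬b) = {t0, t1, t2, t5, t6}
Sat(AX b) = {s : every successor in {t3, t4, t7}} = {t1, t2, t3, t4}
E[¬b U AX b]: least fixpoint, start Z0 = Sat(AX b) = {t1, t2, t3, t4}, add states in Sat(¬b) with some successor in Z. Z1 = {t0, t1, t2, t3, t4, t6}; Z2 = {t0, t1, t2, t3, t4, t5, t6}; fixed.
Sat(E[¬b U AX b]) = {t0, t1, t2, t3, t4, t5, t6}
EG E[¬b U AX b]: greatest fixpoint, start Z0 = {t0, t1, t2, t3, t4, t5, t6}, keep only states in Sat with some successor in Z. Z1 = {t0, t1, t3, t4, t5, t6}; Z2 = {t1, t3, t4, t5, t6}; Z3 = {t1, t3, t4, t6}; fixed.
Sat(EG E[¬b U AX b]) = {t1, t3, t4, t6}
|Sat(EG E[¬b U AX b])| = |{t1, t3, t4, t6}| = 4.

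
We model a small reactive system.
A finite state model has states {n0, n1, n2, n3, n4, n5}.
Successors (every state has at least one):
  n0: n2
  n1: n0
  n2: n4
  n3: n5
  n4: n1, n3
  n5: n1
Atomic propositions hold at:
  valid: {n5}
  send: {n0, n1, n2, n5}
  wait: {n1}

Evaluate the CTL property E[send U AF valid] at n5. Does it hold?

AF valid: least fixpoint, start Z0 = {n5}, add states with every successor in Z. Z1 = {n3, n5}; fixed.
Sat(AF valid) = {n3, n5}
E[send U AF valid]: least fixpoint, start Z0 = Sat(AF valid) = {n3, n5}, add states in Sat(send) with some successor in Z. Already a fixed point.
Sat(E[send U AF valid]) = {n3, n5}
n5 ∈ Sat(E[send U AF valid]) = {n3, n5}, so the formula holds at n5.

Yes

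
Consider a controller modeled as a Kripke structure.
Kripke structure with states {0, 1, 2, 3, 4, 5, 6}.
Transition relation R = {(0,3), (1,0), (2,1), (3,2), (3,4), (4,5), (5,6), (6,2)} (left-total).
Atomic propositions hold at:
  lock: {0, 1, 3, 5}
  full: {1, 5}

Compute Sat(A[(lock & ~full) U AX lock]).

{0, 1, 2, 3, 4}

Sat(~full) = {0, 2, 3, 4, 6}
Sat(lock & ~full) = {0, 3}
Sat(AX lock) = {s : every successor in {0, 1, 3, 5}} = {0, 1, 2, 4}
A[(lock & ~full) U AX lock]: least fixpoint, start Z0 = Sat(AX lock) = {0, 1, 2, 4}, add states in Sat(lock & ~full) with every successor in Z. Z1 = {0, 1, 2, 3, 4}; fixed.
Sat(A[(lock & ~full) U AX lock]) = {0, 1, 2, 3, 4}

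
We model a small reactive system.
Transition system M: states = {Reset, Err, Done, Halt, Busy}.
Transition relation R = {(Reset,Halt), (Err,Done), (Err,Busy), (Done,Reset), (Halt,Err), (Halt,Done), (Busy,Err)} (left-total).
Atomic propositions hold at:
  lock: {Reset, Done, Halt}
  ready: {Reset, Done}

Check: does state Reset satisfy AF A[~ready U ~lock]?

No

Sat(~ready) = {Err, Halt, Busy}
Sat(~lock) = {Err, Busy}
A[~ready U ~lock]: least fixpoint, start Z0 = Sat(~lock) = {Err, Busy}, add states in Sat(~ready) with every successor in Z. Already a fixed point.
Sat(A[~ready U ~lock]) = {Err, Busy}
AF A[~ready U ~lock]: least fixpoint, start Z0 = {Err, Busy}, add states with every successor in Z. Already a fixed point.
Sat(AF A[~ready U ~lock]) = {Err, Busy}
Reset ∉ Sat(AF A[~ready U ~lock]) = {Err, Busy}, so the formula does not hold at Reset.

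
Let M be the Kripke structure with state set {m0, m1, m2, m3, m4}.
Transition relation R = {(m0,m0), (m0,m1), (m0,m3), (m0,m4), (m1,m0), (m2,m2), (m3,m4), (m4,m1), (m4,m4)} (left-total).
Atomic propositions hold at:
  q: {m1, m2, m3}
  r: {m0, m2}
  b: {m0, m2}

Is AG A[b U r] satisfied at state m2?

Yes

A[b U r]: least fixpoint, start Z0 = Sat(r) = {m0, m2}, add states in Sat(b) with every successor in Z. Already a fixed point.
Sat(A[b U r]) = {m0, m2}
AG A[b U r]: greatest fixpoint, start Z0 = {m0, m2}, keep only states in Sat with every successor in Z. Z1 = {m2}; fixed.
Sat(AG A[b U r]) = {m2}
m2 ∈ Sat(AG A[b U r]) = {m2}, so the formula holds at m2.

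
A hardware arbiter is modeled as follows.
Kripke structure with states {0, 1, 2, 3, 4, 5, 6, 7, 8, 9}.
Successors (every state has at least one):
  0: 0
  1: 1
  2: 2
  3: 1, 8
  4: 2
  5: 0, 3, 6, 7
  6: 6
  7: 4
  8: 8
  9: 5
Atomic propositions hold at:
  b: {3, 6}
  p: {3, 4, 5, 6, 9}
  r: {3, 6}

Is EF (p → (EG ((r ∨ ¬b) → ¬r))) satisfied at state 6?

Sat(¬b) = {0, 1, 2, 4, 5, 7, 8, 9}
Sat(r ∨ ¬b) = {0, 1, 2, 3, 4, 5, 6, 7, 8, 9}
Sat(¬r) = {0, 1, 2, 4, 5, 7, 8, 9}
Sat((r ∨ ¬b) → ¬r) = {0, 1, 2, 4, 5, 7, 8, 9}
EG ((r ∨ ¬b) → ¬r): greatest fixpoint, start Z0 = {0, 1, 2, 4, 5, 7, 8, 9}, keep only states in Sat with some successor in Z. Already a fixed point.
Sat(EG ((r ∨ ¬b) → ¬r)) = {0, 1, 2, 4, 5, 7, 8, 9}
Sat(p → (EG ((r ∨ ¬b) → ¬r))) = {0, 1, 2, 4, 5, 7, 8, 9}
EF (p → (EG ((r ∨ ¬b) → ¬r))): least fixpoint, start Z0 = {0, 1, 2, 4, 5, 7, 8, 9}, add states with some successor in Z. Z1 = {0, 1, 2, 3, 4, 5, 7, 8, 9}; fixed.
Sat(EF (p → (EG ((r ∨ ¬b) → ¬r)))) = {0, 1, 2, 3, 4, 5, 7, 8, 9}
6 ∉ Sat(EF (p → (EG ((r ∨ ¬b) → ¬r)))) = {0, 1, 2, 3, 4, 5, 7, 8, 9}, so the formula does not hold at 6.

No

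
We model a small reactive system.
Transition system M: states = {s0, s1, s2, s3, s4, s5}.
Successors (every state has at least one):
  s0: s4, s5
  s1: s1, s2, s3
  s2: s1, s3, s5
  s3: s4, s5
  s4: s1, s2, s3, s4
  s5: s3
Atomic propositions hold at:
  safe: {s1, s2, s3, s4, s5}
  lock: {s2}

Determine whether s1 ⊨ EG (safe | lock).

Yes

Sat(safe | lock) = {s1, s2, s3, s4, s5}
EG (safe | lock): greatest fixpoint, start Z0 = {s1, s2, s3, s4, s5}, keep only states in Sat with some successor in Z. Already a fixed point.
Sat(EG (safe | lock)) = {s1, s2, s3, s4, s5}
s1 ∈ Sat(EG (safe | lock)) = {s1, s2, s3, s4, s5}, so the formula holds at s1.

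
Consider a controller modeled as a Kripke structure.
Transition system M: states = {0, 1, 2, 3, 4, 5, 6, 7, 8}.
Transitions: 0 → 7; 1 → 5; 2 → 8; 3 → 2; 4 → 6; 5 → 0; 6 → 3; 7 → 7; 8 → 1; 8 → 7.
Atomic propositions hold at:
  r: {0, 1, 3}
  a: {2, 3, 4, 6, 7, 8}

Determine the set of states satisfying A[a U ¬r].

Sat(¬r) = {2, 4, 5, 6, 7, 8}
A[a U ¬r]: least fixpoint, start Z0 = Sat(¬r) = {2, 4, 5, 6, 7, 8}, add states in Sat(a) with every successor in Z. Z1 = {2, 3, 4, 5, 6, 7, 8}; fixed.
Sat(A[a U ¬r]) = {2, 3, 4, 5, 6, 7, 8}

{2, 3, 4, 5, 6, 7, 8}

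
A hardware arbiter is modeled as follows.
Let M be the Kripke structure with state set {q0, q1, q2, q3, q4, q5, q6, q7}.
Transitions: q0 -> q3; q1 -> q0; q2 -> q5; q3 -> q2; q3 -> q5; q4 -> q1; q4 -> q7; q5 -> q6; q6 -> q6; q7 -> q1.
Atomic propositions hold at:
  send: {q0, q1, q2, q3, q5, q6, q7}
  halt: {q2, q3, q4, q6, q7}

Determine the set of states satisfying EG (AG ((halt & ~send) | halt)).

Sat(~send) = {q4}
Sat(halt & ~send) = {q4}
Sat((halt & ~send) | halt) = {q2, q3, q4, q6, q7}
AG ((halt & ~send) | halt): greatest fixpoint, start Z0 = {q2, q3, q4, q6, q7}, keep only states in Sat with every successor in Z. Z1 = {q6}; fixed.
Sat(AG ((halt & ~send) | halt)) = {q6}
EG (AG ((halt & ~send) | halt)): greatest fixpoint, start Z0 = {q6}, keep only states in Sat with some successor in Z. Already a fixed point.
Sat(EG (AG ((halt & ~send) | halt))) = {q6}

{q6}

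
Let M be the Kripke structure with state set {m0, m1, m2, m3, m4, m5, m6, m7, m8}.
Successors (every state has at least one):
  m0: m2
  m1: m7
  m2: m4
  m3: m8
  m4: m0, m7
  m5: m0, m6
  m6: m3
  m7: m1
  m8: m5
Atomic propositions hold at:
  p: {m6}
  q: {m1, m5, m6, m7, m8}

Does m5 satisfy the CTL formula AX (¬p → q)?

Sat(¬p) = {m0, m1, m2, m3, m4, m5, m7, m8}
Sat(¬p → q) = {m1, m5, m6, m7, m8}
Sat(AX (¬p → q)) = {s : every successor in {m1, m5, m6, m7, m8}} = {m1, m3, m7, m8}
m5 ∉ Sat(AX (¬p → q)) = {m1, m3, m7, m8}, so the formula does not hold at m5.

No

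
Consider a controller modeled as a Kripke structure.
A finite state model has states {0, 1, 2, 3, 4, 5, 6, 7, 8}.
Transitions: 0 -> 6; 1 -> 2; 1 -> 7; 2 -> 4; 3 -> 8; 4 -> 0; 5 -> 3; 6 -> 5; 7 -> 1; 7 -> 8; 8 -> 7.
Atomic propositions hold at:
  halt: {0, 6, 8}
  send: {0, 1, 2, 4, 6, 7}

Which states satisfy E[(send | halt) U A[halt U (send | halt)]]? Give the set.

{0, 1, 2, 4, 6, 7, 8}

Sat(send | halt) = {0, 1, 2, 4, 6, 7, 8}
A[halt U (send | halt)]: least fixpoint, start Z0 = Sat((send | halt)) = {0, 1, 2, 4, 6, 7, 8}, add states in Sat(halt) with every successor in Z. Already a fixed point.
Sat(A[halt U (send | halt)]) = {0, 1, 2, 4, 6, 7, 8}
E[(send | halt) U A[halt U (send | halt)]]: least fixpoint, start Z0 = Sat(A[halt U (send | halt)]) = {0, 1, 2, 4, 6, 7, 8}, add states in Sat(send | halt) with some successor in Z. Already a fixed point.
Sat(E[(send | halt) U A[halt U (send | halt)]]) = {0, 1, 2, 4, 6, 7, 8}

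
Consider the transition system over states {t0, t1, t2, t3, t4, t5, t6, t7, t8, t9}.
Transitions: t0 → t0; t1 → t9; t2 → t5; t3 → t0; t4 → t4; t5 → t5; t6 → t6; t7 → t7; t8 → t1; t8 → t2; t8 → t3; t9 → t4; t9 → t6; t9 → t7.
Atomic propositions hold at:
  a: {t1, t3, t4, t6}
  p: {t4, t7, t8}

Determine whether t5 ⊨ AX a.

No

Sat(AX a) = {s : every successor in {t1, t3, t4, t6}} = {t4, t6}
t5 ∉ Sat(AX a) = {t4, t6}, so the formula does not hold at t5.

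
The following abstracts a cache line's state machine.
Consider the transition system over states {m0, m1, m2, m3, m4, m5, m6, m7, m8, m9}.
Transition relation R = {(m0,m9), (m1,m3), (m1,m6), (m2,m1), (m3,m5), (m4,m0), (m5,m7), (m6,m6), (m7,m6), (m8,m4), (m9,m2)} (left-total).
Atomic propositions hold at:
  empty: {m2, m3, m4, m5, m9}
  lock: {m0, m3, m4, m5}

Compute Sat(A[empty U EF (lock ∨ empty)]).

Sat(lock ∨ empty) = {m0, m2, m3, m4, m5, m9}
EF (lock ∨ empty): least fixpoint, start Z0 = {m0, m2, m3, m4, m5, m9}, add states with some successor in Z. Z1 = {m0, m1, m2, m3, m4, m5, m8, m9}; fixed.
Sat(EF (lock ∨ empty)) = {m0, m1, m2, m3, m4, m5, m8, m9}
A[empty U EF (lock ∨ empty)]: least fixpoint, start Z0 = Sat(EF (lock ∨ empty)) = {m0, m1, m2, m3, m4, m5, m8, m9}, add states in Sat(empty) with every successor in Z. Already a fixed point.
Sat(A[empty U EF (lock ∨ empty)]) = {m0, m1, m2, m3, m4, m5, m8, m9}

{m0, m1, m2, m3, m4, m5, m8, m9}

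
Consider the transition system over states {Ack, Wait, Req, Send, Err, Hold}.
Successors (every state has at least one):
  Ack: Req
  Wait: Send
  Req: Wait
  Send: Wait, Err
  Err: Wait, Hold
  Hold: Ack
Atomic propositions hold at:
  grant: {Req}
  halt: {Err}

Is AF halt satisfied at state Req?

No

AF halt: least fixpoint, start Z0 = {Err}, add states with every successor in Z. Already a fixed point.
Sat(AF halt) = {Err}
Req ∉ Sat(AF halt) = {Err}, so the formula does not hold at Req.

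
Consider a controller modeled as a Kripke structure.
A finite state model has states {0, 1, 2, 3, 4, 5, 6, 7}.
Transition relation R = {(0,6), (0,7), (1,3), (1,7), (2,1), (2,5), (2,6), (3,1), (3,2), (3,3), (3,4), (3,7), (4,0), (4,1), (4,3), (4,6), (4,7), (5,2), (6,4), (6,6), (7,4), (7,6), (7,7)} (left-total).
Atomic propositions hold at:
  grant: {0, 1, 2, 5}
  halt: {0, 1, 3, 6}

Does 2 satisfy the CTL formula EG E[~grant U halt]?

Sat(~grant) = {3, 4, 6, 7}
E[~grant U halt]: least fixpoint, start Z0 = Sat(halt) = {0, 1, 3, 6}, add states in Sat(~grant) with some successor in Z. Z1 = {0, 1, 3, 4, 6, 7}; fixed.
Sat(E[~grant U halt]) = {0, 1, 3, 4, 6, 7}
EG E[~grant U halt]: greatest fixpoint, start Z0 = {0, 1, 3, 4, 6, 7}, keep only states in Sat with some successor in Z. Already a fixed point.
Sat(EG E[~grant U halt]) = {0, 1, 3, 4, 6, 7}
2 ∉ Sat(EG E[~grant U halt]) = {0, 1, 3, 4, 6, 7}, so the formula does not hold at 2.

No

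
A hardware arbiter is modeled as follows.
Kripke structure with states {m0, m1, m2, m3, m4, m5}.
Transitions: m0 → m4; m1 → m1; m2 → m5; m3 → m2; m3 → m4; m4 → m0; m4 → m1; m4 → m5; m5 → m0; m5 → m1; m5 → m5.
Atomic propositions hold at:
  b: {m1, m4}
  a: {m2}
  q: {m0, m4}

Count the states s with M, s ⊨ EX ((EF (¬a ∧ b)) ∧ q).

4

Sat(¬a) = {m0, m1, m3, m4, m5}
Sat(¬a ∧ b) = {m1, m4}
EF (¬a ∧ b): least fixpoint, start Z0 = {m1, m4}, add states with some successor in Z. Z1 = {m0, m1, m3, m4, m5}; Z2 = {m0, m1, m2, m3, m4, m5}; fixed.
Sat(EF (¬a ∧ b)) = {m0, m1, m2, m3, m4, m5}
Sat((EF (¬a ∧ b)) ∧ q) = {m0, m4}
Sat(EX ((EF (¬a ∧ b)) ∧ q)) = {s : some successor in {m0, m4}} = {m0, m3, m4, m5}
|Sat(EX ((EF (¬a ∧ b)) ∧ q))| = |{m0, m3, m4, m5}| = 4.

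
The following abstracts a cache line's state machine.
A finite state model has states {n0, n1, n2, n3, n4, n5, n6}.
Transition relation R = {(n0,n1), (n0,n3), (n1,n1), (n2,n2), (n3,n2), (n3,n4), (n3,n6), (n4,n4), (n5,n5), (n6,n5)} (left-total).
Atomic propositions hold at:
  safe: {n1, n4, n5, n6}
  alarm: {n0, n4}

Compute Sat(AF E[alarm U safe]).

E[alarm U safe]: least fixpoint, start Z0 = Sat(safe) = {n1, n4, n5, n6}, add states in Sat(alarm) with some successor in Z. Z1 = {n0, n1, n4, n5, n6}; fixed.
Sat(E[alarm U safe]) = {n0, n1, n4, n5, n6}
AF E[alarm U safe]: least fixpoint, start Z0 = {n0, n1, n4, n5, n6}, add states with every successor in Z. Already a fixed point.
Sat(AF E[alarm U safe]) = {n0, n1, n4, n5, n6}

{n0, n1, n4, n5, n6}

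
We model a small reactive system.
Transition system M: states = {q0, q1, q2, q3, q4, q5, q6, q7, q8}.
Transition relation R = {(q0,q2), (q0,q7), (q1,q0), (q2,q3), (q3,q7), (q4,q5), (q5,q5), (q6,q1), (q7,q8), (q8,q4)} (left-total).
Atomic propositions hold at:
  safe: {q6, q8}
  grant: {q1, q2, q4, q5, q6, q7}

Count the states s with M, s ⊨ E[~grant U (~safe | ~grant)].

8

Sat(~grant) = {q0, q3, q8}
Sat(~safe) = {q0, q1, q2, q3, q4, q5, q7}
Sat(~safe | ~grant) = {q0, q1, q2, q3, q4, q5, q7, q8}
E[~grant U (~safe | ~grant)]: least fixpoint, start Z0 = Sat((~safe | ~grant)) = {q0, q1, q2, q3, q4, q5, q7, q8}, add states in Sat(~grant) with some successor in Z. Already a fixed point.
Sat(E[~grant U (~safe | ~grant)]) = {q0, q1, q2, q3, q4, q5, q7, q8}
|Sat(E[~grant U (~safe | ~grant)])| = |{q0, q1, q2, q3, q4, q5, q7, q8}| = 8.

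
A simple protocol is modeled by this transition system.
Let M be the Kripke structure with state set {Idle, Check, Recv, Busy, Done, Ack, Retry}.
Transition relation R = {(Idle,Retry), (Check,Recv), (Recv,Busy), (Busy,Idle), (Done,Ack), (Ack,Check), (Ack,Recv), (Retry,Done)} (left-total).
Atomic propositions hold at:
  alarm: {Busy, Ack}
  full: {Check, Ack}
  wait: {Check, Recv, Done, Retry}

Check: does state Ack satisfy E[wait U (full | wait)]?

Yes

Sat(full | wait) = {Check, Recv, Done, Ack, Retry}
E[wait U (full | wait)]: least fixpoint, start Z0 = Sat((full | wait)) = {Check, Recv, Done, Ack, Retry}, add states in Sat(wait) with some successor in Z. Already a fixed point.
Sat(E[wait U (full | wait)]) = {Check, Recv, Done, Ack, Retry}
Ack ∈ Sat(E[wait U (full | wait)]) = {Check, Recv, Done, Ack, Retry}, so the formula holds at Ack.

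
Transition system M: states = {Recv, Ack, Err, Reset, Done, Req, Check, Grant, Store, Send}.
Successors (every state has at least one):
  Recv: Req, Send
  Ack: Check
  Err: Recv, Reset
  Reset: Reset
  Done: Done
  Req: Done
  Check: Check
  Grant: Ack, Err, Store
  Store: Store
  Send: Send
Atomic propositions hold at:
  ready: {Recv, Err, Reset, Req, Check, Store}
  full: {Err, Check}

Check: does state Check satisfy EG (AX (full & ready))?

Yes

Sat(full & ready) = {Err, Check}
Sat(AX (full & ready)) = {s : every successor in {Err, Check}} = {Ack, Check}
EG (AX (full & ready)): greatest fixpoint, start Z0 = {Ack, Check}, keep only states in Sat with some successor in Z. Already a fixed point.
Sat(EG (AX (full & ready))) = {Ack, Check}
Check ∈ Sat(EG (AX (full & ready))) = {Ack, Check}, so the formula holds at Check.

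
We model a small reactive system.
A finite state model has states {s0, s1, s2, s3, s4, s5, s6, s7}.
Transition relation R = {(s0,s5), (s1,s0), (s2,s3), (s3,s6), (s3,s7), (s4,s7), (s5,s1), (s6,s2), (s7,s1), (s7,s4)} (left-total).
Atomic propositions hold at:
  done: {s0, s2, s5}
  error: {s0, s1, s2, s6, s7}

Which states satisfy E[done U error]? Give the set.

{s0, s1, s2, s5, s6, s7}

E[done U error]: least fixpoint, start Z0 = Sat(error) = {s0, s1, s2, s6, s7}, add states in Sat(done) with some successor in Z. Z1 = {s0, s1, s2, s5, s6, s7}; fixed.
Sat(E[done U error]) = {s0, s1, s2, s5, s6, s7}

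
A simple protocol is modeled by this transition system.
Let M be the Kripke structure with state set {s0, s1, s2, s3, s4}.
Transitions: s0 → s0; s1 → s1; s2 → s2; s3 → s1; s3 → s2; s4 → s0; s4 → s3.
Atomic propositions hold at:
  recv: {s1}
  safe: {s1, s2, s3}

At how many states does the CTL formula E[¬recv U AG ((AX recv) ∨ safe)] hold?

Sat(¬recv) = {s0, s2, s3, s4}
Sat(AX recv) = {s : every successor in {s1}} = {s1}
Sat((AX recv) ∨ safe) = {s1, s2, s3}
AG ((AX recv) ∨ safe): greatest fixpoint, start Z0 = {s1, s2, s3}, keep only states in Sat with every successor in Z. Already a fixed point.
Sat(AG ((AX recv) ∨ safe)) = {s1, s2, s3}
E[¬recv U AG ((AX recv) ∨ safe)]: least fixpoint, start Z0 = Sat(AG ((AX recv) ∨ safe)) = {s1, s2, s3}, add states in Sat(¬recv) with some successor in Z. Z1 = {s1, s2, s3, s4}; fixed.
Sat(E[¬recv U AG ((AX recv) ∨ safe)]) = {s1, s2, s3, s4}
|Sat(E[¬recv U AG ((AX recv) ∨ safe)])| = |{s1, s2, s3, s4}| = 4.

4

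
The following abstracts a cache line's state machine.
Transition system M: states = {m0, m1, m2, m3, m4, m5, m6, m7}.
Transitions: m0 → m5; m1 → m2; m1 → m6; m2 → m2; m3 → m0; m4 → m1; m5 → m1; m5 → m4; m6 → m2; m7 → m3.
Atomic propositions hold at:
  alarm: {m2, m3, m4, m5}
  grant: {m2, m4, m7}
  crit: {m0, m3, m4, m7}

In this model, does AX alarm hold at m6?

Sat(AX alarm) = {s : every successor in {m2, m3, m4, m5}} = {m0, m2, m6, m7}
m6 ∈ Sat(AX alarm) = {m0, m2, m6, m7}, so the formula holds at m6.

Yes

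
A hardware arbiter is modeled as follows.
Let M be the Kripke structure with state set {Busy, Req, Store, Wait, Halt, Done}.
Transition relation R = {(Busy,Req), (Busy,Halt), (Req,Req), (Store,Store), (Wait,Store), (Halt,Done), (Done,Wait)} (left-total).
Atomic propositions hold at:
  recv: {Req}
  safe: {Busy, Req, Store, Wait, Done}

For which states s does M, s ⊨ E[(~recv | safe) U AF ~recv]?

Sat(~recv) = {Busy, Store, Wait, Halt, Done}
Sat(~recv | safe) = {Busy, Req, Store, Wait, Halt, Done}
AF ~recv: least fixpoint, start Z0 = {Busy, Store, Wait, Halt, Done}, add states with every successor in Z. Already a fixed point.
Sat(AF ~recv) = {Busy, Store, Wait, Halt, Done}
E[(~recv | safe) U AF ~recv]: least fixpoint, start Z0 = Sat(AF ~recv) = {Busy, Store, Wait, Halt, Done}, add states in Sat(~recv | safe) with some successor in Z. Already a fixed point.
Sat(E[(~recv | safe) U AF ~recv]) = {Busy, Store, Wait, Halt, Done}

{Busy, Store, Wait, Halt, Done}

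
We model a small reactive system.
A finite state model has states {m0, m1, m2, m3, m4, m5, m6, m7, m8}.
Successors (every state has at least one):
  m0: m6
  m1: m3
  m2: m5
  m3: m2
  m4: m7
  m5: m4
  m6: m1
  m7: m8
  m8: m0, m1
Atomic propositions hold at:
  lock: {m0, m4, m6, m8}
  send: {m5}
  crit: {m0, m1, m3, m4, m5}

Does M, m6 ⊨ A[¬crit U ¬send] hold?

Sat(¬crit) = {m2, m6, m7, m8}
Sat(¬send) = {m0, m1, m2, m3, m4, m6, m7, m8}
A[¬crit U ¬send]: least fixpoint, start Z0 = Sat(¬send) = {m0, m1, m2, m3, m4, m6, m7, m8}, add states in Sat(¬crit) with every successor in Z. Already a fixed point.
Sat(A[¬crit U ¬send]) = {m0, m1, m2, m3, m4, m6, m7, m8}
m6 ∈ Sat(A[¬crit U ¬send]) = {m0, m1, m2, m3, m4, m6, m7, m8}, so the formula holds at m6.

Yes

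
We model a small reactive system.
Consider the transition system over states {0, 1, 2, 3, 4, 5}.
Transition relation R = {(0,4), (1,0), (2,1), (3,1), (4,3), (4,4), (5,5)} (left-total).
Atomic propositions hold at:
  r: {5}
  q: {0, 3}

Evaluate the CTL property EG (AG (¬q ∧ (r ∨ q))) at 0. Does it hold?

Sat(¬q) = {1, 2, 4, 5}
Sat(r ∨ q) = {0, 3, 5}
Sat(¬q ∧ (r ∨ q)) = {5}
AG (¬q ∧ (r ∨ q)): greatest fixpoint, start Z0 = {5}, keep only states in Sat with every successor in Z. Already a fixed point.
Sat(AG (¬q ∧ (r ∨ q))) = {5}
EG (AG (¬q ∧ (r ∨ q))): greatest fixpoint, start Z0 = {5}, keep only states in Sat with some successor in Z. Already a fixed point.
Sat(EG (AG (¬q ∧ (r ∨ q)))) = {5}
0 ∉ Sat(EG (AG (¬q ∧ (r ∨ q)))) = {5}, so the formula does not hold at 0.

No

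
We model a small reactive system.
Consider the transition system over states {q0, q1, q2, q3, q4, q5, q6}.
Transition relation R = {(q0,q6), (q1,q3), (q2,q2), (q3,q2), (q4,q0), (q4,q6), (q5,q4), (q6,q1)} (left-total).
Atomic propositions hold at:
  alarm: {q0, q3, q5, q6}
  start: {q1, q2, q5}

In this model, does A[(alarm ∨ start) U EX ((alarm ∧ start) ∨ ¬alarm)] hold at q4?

Sat(alarm ∨ start) = {q0, q1, q2, q3, q5, q6}
Sat(alarm ∧ start) = {q5}
Sat(¬alarm) = {q1, q2, q4}
Sat((alarm ∧ start) ∨ ¬alarm) = {q1, q2, q4, q5}
Sat(EX ((alarm ∧ start) ∨ ¬alarm)) = {s : some successor in {q1, q2, q4, q5}} = {q2, q3, q5, q6}
A[(alarm ∨ start) U EX ((alarm ∧ start) ∨ ¬alarm)]: least fixpoint, start Z0 = Sat(EX ((alarm ∧ start) ∨ ¬alarm)) = {q2, q3, q5, q6}, add states in Sat(alarm ∨ start) with every successor in Z. Z1 = {q0, q1, q2, q3, q5, q6}; fixed.
Sat(A[(alarm ∨ start) U EX ((alarm ∧ start) ∨ ¬alarm)]) = {q0, q1, q2, q3, q5, q6}
q4 ∉ Sat(A[(alarm ∨ start) U EX ((alarm ∧ start) ∨ ¬alarm)]) = {q0, q1, q2, q3, q5, q6}, so the formula does not hold at q4.

No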